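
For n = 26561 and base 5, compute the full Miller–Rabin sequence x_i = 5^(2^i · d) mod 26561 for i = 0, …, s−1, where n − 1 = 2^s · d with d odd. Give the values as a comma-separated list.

20571, 22750, 21415, 26560, 1, 1

n − 1 = 26560 = 2^6 · 415, so s = 6 and d = 415.
x_0 = 5^415 mod 26561 = 20571.
x_1 = 20571^2 mod 26561 = 22750.
x_2 = 22750^2 mod 26561 = 21415.
x_3 = 21415^2 mod 26561 = 26560.
x_4 = 26560^2 mod 26561 = 1.
x_5 = 1^2 mod 26561 = 1.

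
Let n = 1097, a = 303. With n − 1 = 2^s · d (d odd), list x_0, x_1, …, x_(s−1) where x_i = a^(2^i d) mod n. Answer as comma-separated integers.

611, 341, 1096

n − 1 = 1096 = 2^3 · 137, so s = 3 and d = 137.
x_0 = 303^137 mod 1097 = 611.
x_1 = 611^2 mod 1097 = 341.
x_2 = 341^2 mod 1097 = 1096.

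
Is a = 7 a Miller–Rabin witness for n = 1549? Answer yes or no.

no

n − 1 = 1548 = 2^2 · 387, so s = 2 and d = 387.
By repeated squaring, 7^387 ≡ 1548 (mod 1549).
x_0 = 7^387 mod 1549 = 1548.
x_0 = 1548 ≡ −1, so 7 is not a witness.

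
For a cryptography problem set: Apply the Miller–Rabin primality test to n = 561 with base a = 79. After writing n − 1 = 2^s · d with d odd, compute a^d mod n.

175

n − 1 = 560 = 2^4 · 35, so s = 4 and d = 35.
Repeated squaring mod 561: 79^1 ≡ 79, 79^2 ≡ 70, 79^4 ≡ 412, 79^8 ≡ 322, 79^16 ≡ 460, 79^32 ≡ 103.
35 = 32 + 2 + 1, so 79^35 ≡ 103·70·79 ≡ 175 (mod 561).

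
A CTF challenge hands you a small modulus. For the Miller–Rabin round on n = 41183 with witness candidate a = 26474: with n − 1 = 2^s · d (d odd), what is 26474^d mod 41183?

n − 1 = 41182 = 2^1 · 20591, so s = 1 and d = 20591.
26474^20591 mod 41183 = 1.

1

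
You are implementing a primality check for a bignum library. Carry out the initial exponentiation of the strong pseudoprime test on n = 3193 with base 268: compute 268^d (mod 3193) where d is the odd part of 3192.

39

n − 1 = 3192 = 2^3 · 399, so s = 3 and d = 399.
268^399 mod 3193 = 39.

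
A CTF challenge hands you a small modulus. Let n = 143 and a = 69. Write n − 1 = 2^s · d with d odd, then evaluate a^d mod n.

n − 1 = 142 = 2^1 · 71, so s = 1 and d = 71.
69^71 mod 143 = 36.

36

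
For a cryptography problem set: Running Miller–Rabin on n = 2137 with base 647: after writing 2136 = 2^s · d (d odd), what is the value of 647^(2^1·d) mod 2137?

n − 1 = 2136 = 2^3 · 267, so s = 3 and d = 267.
Repeated squaring mod 2137: 647^1 ≡ 647, 647^2 ≡ 1894, 647^4 ≡ 1350, 647^8 ≡ 1776, 647^16 ≡ 2101, 647^32 ≡ 1296, 647^64 ≡ 2071, 647^128 ≡ 82, 647^256 ≡ 313.
267 = 256 + 8 + 2 + 1, so 647^267 ≡ 313·1776·1894·647 ≡ 1 (mod 2137).
x_0 = 1.
x_1 = 1^2 mod 2137 = 1.

1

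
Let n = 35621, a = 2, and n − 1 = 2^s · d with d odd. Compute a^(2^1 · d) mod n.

31991

n − 1 = 35620 = 2^2 · 8905, so s = 2 and d = 8905.
x_0 = 2^8905 mod 35621 = 28314.
x_1 = 28314^2 mod 35621 = 31991.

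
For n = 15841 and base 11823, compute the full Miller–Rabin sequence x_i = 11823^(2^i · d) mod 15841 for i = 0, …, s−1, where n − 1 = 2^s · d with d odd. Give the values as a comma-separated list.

11872, 7007, 6790, 6790, 6790

n − 1 = 15840 = 2^5 · 495, so s = 5 and d = 495.
x_0 = 11823^495 mod 15841 = 11872.
x_1 = 11872^2 mod 15841 = 7007.
x_2 = 7007^2 mod 15841 = 6790.
x_3 = 6790^2 mod 15841 = 6790.
x_4 = 6790^2 mod 15841 = 6790.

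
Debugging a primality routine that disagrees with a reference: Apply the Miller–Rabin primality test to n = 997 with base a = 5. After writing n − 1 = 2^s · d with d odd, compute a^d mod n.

n − 1 = 996 = 2^2 · 249, so s = 2 and d = 249.
5^249 mod 997 = 161.

161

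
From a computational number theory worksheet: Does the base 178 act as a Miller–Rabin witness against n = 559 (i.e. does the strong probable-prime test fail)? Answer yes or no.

n − 1 = 558 = 2^1 · 279, so s = 1 and d = 279.
x_0 = 178^279 mod 559 = 1.
x_0 = 1, so 178 is not a witness.

no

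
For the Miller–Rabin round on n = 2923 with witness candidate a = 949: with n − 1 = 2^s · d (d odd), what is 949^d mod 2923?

791

n − 1 = 2922 = 2^1 · 1461, so s = 1 and d = 1461.
Repeated squaring mod 2923: 949^1 ≡ 949, 949^2 ≡ 317, 949^4 ≡ 1107, 949^8 ≡ 712, 949^16 ≡ 1265, 949^32 ≡ 1344, 949^64 ≡ 2845, 949^128 ≡ 238, 949^256 ≡ 1107, 949^512 ≡ 712, 949^1024 ≡ 1265.
1461 = 1024 + 256 + 128 + 32 + 16 + 4 + 1, so 949^1461 ≡ 1265·1107·238·1344·1265·1107·949 ≡ 791 (mod 2923).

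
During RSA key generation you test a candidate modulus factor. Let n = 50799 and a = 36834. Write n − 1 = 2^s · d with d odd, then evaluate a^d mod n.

n − 1 = 50798 = 2^1 · 25399, so s = 1 and d = 25399.
36834^25399 mod 50799 = 7644.

7644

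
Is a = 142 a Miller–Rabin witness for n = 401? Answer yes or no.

no

n − 1 = 400 = 2^4 · 25, so s = 4 and d = 25.
x_0 = 142^25 mod 401 = 202.
x_0 is neither 1 nor 400, so continue squaring.
x_1 = 202^2 mod 401 = 303.
x_2 = 303^2 mod 401 = 381.
x_3 = 381^2 mod 401 = 400.
x_3 ≡ −1, so 142 is not a witness.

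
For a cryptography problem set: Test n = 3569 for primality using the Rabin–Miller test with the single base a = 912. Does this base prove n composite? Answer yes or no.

n − 1 = 3568 = 2^4 · 223, so s = 4 and d = 223.
x_0 = 912^223 mod 3569 = 746.
x_0 is neither 1 nor 3568, so continue squaring.
x_1 = 746^2 mod 3569 = 3321.
x_2 = 3321^2 mod 3569 = 831.
x_3 = 831^2 mod 3569 = 1744.
Reached i = s−1 = 3 without hitting −1: 912 is a Miller–Rabin witness and 3569 is composite.

yes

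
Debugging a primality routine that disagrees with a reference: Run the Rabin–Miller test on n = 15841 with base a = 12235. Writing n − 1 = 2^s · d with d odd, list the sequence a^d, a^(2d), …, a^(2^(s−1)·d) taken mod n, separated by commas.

n − 1 = 15840 = 2^5 · 495, so s = 5 and d = 495.
x_0 = 12235^495 mod 15841 = 6726.
x_1 = 6726^2 mod 15841 = 13021.
x_2 = 13021^2 mod 15841 = 218.
x_3 = 218^2 mod 15841 = 1.
x_4 = 1^2 mod 15841 = 1.

6726, 13021, 218, 1, 1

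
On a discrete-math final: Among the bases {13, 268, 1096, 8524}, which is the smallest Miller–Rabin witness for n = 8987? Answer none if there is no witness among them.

n − 1 = 8986 = 2^1 · 4493, so s = 1 and d = 4493.
Base 13: x_0 = 13^4493 mod 8987 = 4353. x_0 ∉ {1, 8986} and s = 1, so 13 is a Miller–Rabin witness and 8987 is composite.
Base 268: x_0 = 268^4493 mod 8987 = 4442. x_0 ∉ {1, 8986} and s = 1, so 268 is a Miller–Rabin witness and 8987 is composite.
Base 1096: x_0 = 1096^4493 mod 8987 = 3137. x_0 ∉ {1, 8986} and s = 1, so 1096 is a Miller–Rabin witness and 8987 is composite.
Base 8524: x_0 = 8524^4493 mod 8987 = 4872. x_0 ∉ {1, 8986} and s = 1, so 8524 is a Miller–Rabin witness and 8987 is composite.
The smallest witness among the given bases is 13.

13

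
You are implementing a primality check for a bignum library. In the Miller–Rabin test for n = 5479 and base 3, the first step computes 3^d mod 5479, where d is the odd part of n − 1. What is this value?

n − 1 = 5478 = 2^1 · 2739, so s = 1 and d = 2739.
3^2739 mod 5479 = 5478.

5478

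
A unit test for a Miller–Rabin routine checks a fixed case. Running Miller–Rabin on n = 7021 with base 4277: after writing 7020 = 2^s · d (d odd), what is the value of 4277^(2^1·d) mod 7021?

1386

n − 1 = 7020 = 2^2 · 1755, so s = 2 and d = 1755.
x_0 = 4277^1755 mod 7021 = 6531.
x_1 = 6531^2 mod 7021 = 1386.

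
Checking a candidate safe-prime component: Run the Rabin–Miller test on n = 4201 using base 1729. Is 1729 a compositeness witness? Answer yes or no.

n − 1 = 4200 = 2^3 · 525, so s = 3 and d = 525.
x_0 = 1729^525 mod 4201 = 1154.
x_0 is neither 1 nor 4200, so continue squaring.
x_1 = 1154^2 mod 4201 = 4200.
x_1 ≡ −1, so 1729 is not a witness.

no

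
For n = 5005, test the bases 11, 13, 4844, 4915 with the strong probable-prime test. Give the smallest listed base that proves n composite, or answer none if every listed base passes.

n − 1 = 5004 = 2^2 · 1251, so s = 2 and d = 1251.
Base 11: x_0 = 11^1251 mod 5005 = 1331. x_0 is neither 1 nor 5004, so continue squaring. x_1 = 1331^2 mod 5005 = 4796. Reached i = s−1 = 1 without hitting −1: 11 is a Miller–Rabin witness and 5005 is composite.
Base 13: x_0 = 13^1251 mod 5005 = 4017. x_0 is neither 1 nor 5004, so continue squaring. x_1 = 4017^2 mod 5005 = 169. Reached i = s−1 = 1 without hitting −1: 13 is a Miller–Rabin witness and 5005 is composite.
Base 4844: x_0 = 4844^1251 mod 5005 = 4074. x_0 is neither 1 nor 5004, so continue squaring. x_1 = 4074^2 mod 5005 = 896. Reached i = s−1 = 1 without hitting −1: 4844 is a Miller–Rabin witness and 5005 is composite.
Base 4915: x_0 = 4915^1251 mod 5005 = 4915. x_0 is neither 1 nor 5004, so continue squaring. x_1 = 4915^2 mod 5005 = 3095. Reached i = s−1 = 1 without hitting −1: 4915 is a Miller–Rabin witness and 5005 is composite.
The smallest witness among the given bases is 11.

11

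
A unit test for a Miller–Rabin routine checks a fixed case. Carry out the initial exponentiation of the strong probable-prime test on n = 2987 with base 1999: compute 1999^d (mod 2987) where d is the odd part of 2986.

10

n − 1 = 2986 = 2^1 · 1493, so s = 1 and d = 1493.
1999^1493 mod 2987 = 10.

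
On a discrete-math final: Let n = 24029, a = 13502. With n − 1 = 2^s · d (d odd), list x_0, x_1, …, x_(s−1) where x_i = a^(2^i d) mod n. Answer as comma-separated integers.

n − 1 = 24028 = 2^2 · 6007, so s = 2 and d = 6007.
x_0 = 13502^6007 mod 24029 = 24028.
x_1 = 24028^2 mod 24029 = 1.

24028, 1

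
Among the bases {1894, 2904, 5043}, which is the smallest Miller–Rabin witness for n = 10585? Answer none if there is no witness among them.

n − 1 = 10584 = 2^3 · 1323, so s = 3 and d = 1323.
Base 1894: x_0 = 1894^1323 mod 10585 = 10584. x_0 = 10584 ≡ −1, so 1894 is not a witness.
Base 2904: x_0 = 2904^1323 mod 10585 = 10584. x_0 = 10584 ≡ −1, so 2904 is not a witness.
Base 5043: x_0 = 5043^1323 mod 10585 = 9152. x_0 is neither 1 nor 10584, so continue squaring. x_1 = 9152^2 mod 10585 = 10584. x_1 ≡ −1, so 5043 is not a witness.
No listed base is a witness for 10585.

none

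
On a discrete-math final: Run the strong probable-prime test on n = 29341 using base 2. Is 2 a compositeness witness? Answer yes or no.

no

n − 1 = 29340 = 2^2 · 7335, so s = 2 and d = 7335.
Repeated squaring mod 29341: 2^1 ≡ 2, 2^2 ≡ 4, 2^4 ≡ 16, 2^8 ≡ 256, 2^16 ≡ 6854, 2^32 ≡ 2375, 2^64 ≡ 7153, 2^128 ≡ 24046, 2^256 ≡ 16370, 2^512 ≡ 5547, 2^1024 ≡ 19841, 2^2048 ≡ 26425, 2^4096 ≡ 23507.
7335 = 4096 + 2048 + 1024 + 128 + 32 + 4 + 2 + 1, so 2^7335 ≡ 23507·26425·19841·24046·2375·16·4·2 ≡ 26424 (mod 29341).
x_0 = 2^7335 mod 29341 = 26424.
x_0 is neither 1 nor 29340, so continue squaring.
x_1 = 26424^2 mod 29341 = 29340.
x_1 ≡ −1, so 2 is not a witness.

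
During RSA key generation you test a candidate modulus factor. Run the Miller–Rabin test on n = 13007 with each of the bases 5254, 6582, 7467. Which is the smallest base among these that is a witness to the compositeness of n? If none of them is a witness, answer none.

none

n − 1 = 13006 = 2^1 · 6503, so s = 1 and d = 6503.
Base 5254: x_0 = 5254^6503 mod 13007 = 13006. x_0 = 13006 ≡ −1, so 5254 is not a witness.
Base 6582: x_0 = 6582^6503 mod 13007 = 13006. x_0 = 13006 ≡ −1, so 6582 is not a witness.
Base 7467: x_0 = 7467^6503 mod 13007 = 1. x_0 = 1, so 7467 is not a witness.
No listed base is a witness for 13007.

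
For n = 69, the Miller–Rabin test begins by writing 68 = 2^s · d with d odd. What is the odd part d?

Halving: 68 → 34 → 17; 17 is odd.
So 68 = 2^2 · 17.

17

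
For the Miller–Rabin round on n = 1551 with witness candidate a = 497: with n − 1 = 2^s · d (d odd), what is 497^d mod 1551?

n − 1 = 1550 = 2^1 · 775, so s = 1 and d = 775.
497^775 mod 1551 = 197.

197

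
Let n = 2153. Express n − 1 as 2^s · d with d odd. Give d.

269

Halving: 2152 → 1076 → 538 → 269; 269 is odd.
So 2152 = 2^3 · 269.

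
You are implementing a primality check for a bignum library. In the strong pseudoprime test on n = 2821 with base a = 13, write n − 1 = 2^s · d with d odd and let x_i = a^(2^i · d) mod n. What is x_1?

n − 1 = 2820 = 2^2 · 705, so s = 2 and d = 705.
x_0 = 13^705 mod 2821 = 650.
x_1 = 650^2 mod 2821 = 2171.

2171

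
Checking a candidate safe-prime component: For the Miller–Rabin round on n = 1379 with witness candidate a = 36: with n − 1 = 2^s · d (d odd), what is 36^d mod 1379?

n − 1 = 1378 = 2^1 · 689, so s = 1 and d = 689.
36^689 mod 1379 = 1149.

1149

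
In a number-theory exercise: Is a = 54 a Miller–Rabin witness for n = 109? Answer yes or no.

no

n − 1 = 108 = 2^2 · 27, so s = 2 and d = 27.
x_0 = 54^27 mod 109 = 33.
x_0 is neither 1 nor 108, so continue squaring.
x_1 = 33^2 mod 109 = 108.
x_1 ≡ −1, so 54 is not a witness.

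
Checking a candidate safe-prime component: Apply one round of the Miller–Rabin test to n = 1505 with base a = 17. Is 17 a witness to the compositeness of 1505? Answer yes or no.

n − 1 = 1504 = 2^5 · 47, so s = 5 and d = 47.
Repeated squaring mod 1505: 17^1 ≡ 17, 17^2 ≡ 289, 17^4 ≡ 746, 17^8 ≡ 1171, 17^16 ≡ 186, 17^32 ≡ 1486.
47 = 32 + 8 + 4 + 2 + 1, so 17^47 ≡ 1486·1171·746·289·17 ≡ 943 (mod 1505).
x_0 = 17^47 mod 1505 = 943.
x_0 is neither 1 nor 1504, so continue squaring.
x_1 = 943^2 mod 1505 = 1299.
x_2 = 1299^2 mod 1505 = 296.
x_3 = 296^2 mod 1505 = 326.
x_4 = 326^2 mod 1505 = 926.
Reached i = s−1 = 4 without hitting −1: 17 is a Miller–Rabin witness and 1505 is composite.

yes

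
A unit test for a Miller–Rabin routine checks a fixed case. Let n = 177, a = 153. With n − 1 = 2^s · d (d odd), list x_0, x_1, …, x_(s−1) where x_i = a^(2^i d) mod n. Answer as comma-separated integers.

51, 123, 84, 153

n − 1 = 176 = 2^4 · 11, so s = 4 and d = 11.
x_0 = 153^11 mod 177 = 51.
x_1 = 51^2 mod 177 = 123.
x_2 = 123^2 mod 177 = 84.
x_3 = 84^2 mod 177 = 153.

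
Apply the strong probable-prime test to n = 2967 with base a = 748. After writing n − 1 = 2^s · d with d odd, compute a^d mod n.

142

n − 1 = 2966 = 2^1 · 1483, so s = 1 and d = 1483.
Repeated squaring mod 2967: 748^1 ≡ 748, 748^2 ≡ 1708, 748^4 ≡ 703, 748^8 ≡ 1687, 748^16 ≡ 616, 748^32 ≡ 2647, 748^64 ≡ 1522, 748^128 ≡ 2224, 748^256 ≡ 187, 748^512 ≡ 2332, 748^1024 ≡ 2680.
1483 = 1024 + 256 + 128 + 64 + 8 + 2 + 1, so 748^1483 ≡ 2680·187·2224·1522·1687·1708·748 ≡ 142 (mod 2967).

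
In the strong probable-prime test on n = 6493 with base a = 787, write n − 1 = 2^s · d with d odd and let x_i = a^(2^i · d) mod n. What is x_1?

5588

n − 1 = 6492 = 2^2 · 1623, so s = 2 and d = 1623.
x_0 = 787^1623 mod 6493 = 4531.
x_1 = 4531^2 mod 6493 = 5588.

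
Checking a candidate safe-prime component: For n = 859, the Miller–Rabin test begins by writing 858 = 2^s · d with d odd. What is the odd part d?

Halving: 858 → 429; 429 is odd.
So 858 = 2^1 · 429.

429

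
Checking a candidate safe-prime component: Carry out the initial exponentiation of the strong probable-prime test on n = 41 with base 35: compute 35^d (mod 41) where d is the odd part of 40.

n − 1 = 40 = 2^3 · 5, so s = 3 and d = 5.
35^5 mod 41 = 14.

14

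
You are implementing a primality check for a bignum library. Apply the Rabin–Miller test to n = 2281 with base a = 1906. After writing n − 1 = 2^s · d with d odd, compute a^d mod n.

n − 1 = 2280 = 2^3 · 285, so s = 3 and d = 285.
Repeated squaring mod 2281: 1906^1 ≡ 1906, 1906^2 ≡ 1484, 1906^4 ≡ 1091, 1906^8 ≡ 1880, 1906^16 ≡ 1131, 1906^32 ≡ 1801, 1906^64 ≡ 19, 1906^128 ≡ 361, 1906^256 ≡ 304.
285 = 256 + 16 + 8 + 4 + 1, so 1906^285 ≡ 304·1131·1880·1091·1906 ≡ 1 (mod 2281).

1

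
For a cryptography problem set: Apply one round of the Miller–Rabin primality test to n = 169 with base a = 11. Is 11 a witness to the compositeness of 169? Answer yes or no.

yes

n − 1 = 168 = 2^3 · 21, so s = 3 and d = 21.
By repeated squaring, 11^21 ≡ 60 (mod 169).
x_0 = 11^21 mod 169 = 60.
x_0 is neither 1 nor 168, so continue squaring.
x_1 = 60^2 mod 169 = 51.
x_2 = 51^2 mod 169 = 66.
Reached i = s−1 = 2 without hitting −1: 11 is a Miller–Rabin witness and 169 is composite.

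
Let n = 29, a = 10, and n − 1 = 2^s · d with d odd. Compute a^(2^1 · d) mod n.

n − 1 = 28 = 2^2 · 7, so s = 2 and d = 7.
By repeated squaring, 10^7 ≡ 17 (mod 29).
x_0 = 17.
x_1 = 17^2 mod 29 = 28.

28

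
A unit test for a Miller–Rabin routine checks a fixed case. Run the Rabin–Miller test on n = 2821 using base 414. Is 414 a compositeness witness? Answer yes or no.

yes

n − 1 = 2820 = 2^2 · 705, so s = 2 and d = 705.
x_0 = 414^705 mod 2821 = 1828.
x_0 is neither 1 nor 2820, so continue squaring.
x_1 = 1828^2 mod 2821 = 1520.
Reached i = s−1 = 1 without hitting −1: 414 is a Miller–Rabin witness and 2821 is composite.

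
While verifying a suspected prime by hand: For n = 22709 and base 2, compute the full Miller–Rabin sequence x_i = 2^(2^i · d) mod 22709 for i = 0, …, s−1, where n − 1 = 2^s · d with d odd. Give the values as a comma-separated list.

n − 1 = 22708 = 2^2 · 5677, so s = 2 and d = 5677.
x_0 = 2^5677 mod 22709 = 9702.
x_1 = 9702^2 mod 22709 = 22708.

9702, 22708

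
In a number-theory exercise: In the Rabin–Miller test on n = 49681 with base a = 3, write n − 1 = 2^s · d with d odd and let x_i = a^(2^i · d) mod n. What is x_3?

n − 1 = 49680 = 2^4 · 3105, so s = 4 and d = 3105.
Repeated squaring mod 49681: 3^1 ≡ 3, 3^2 ≡ 9, 3^4 ≡ 81, 3^8 ≡ 6561, 3^16 ≡ 22975, 3^32 ≡ 39681, 3^64 ≡ 41828, 3^128 ≡ 15488, 3^256 ≡ 18276, 3^512 ≡ 6813, 3^1024 ≡ 14915, 3^2048 ≡ 35388.
3105 = 2048 + 1024 + 32 + 1, so 3^3105 ≡ 35388·14915·39681·3 ≡ 12650 (mod 49681).
x_0 = 12650.
x_1 = 12650^2 mod 49681 = 49680.
x_2 = 49680^2 mod 49681 = 1.
x_3 = 1^2 mod 49681 = 1.

1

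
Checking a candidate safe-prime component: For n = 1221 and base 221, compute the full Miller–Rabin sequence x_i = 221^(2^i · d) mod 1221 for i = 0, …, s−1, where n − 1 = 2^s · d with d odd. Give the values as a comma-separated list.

n − 1 = 1220 = 2^2 · 305, so s = 2 and d = 305.
x_0 = 221^305 mod 1221 = 221.
x_1 = 221^2 mod 1221 = 1.

221, 1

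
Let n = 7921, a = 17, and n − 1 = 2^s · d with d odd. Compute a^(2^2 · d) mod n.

n − 1 = 7920 = 2^4 · 495, so s = 4 and d = 495.
x_0 = 17^495 mod 7921 = 500.
x_1 = 500^2 mod 7921 = 4449.
x_2 = 4449^2 mod 7921 = 6943.

6943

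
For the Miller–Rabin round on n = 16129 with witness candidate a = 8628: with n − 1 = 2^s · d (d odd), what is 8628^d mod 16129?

8127

n − 1 = 16128 = 2^8 · 63, so s = 8 and d = 63.
8628^63 mod 16129 = 8127.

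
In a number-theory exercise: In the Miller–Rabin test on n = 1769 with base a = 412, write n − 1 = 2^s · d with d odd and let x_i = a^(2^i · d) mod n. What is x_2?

1399

n − 1 = 1768 = 2^3 · 221, so s = 3 and d = 221.
x_0 = 412^221 mod 1769 = 415.
x_1 = 415^2 mod 1769 = 632.
x_2 = 632^2 mod 1769 = 1399.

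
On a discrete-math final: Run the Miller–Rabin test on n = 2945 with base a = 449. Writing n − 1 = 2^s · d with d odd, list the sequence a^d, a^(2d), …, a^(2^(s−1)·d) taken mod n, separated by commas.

1794, 2496, 1341, 1831, 1151, 2496, 1341

n − 1 = 2944 = 2^7 · 23, so s = 7 and d = 23.
x_0 = 449^23 mod 2945 = 1794.
x_1 = 1794^2 mod 2945 = 2496.
x_2 = 2496^2 mod 2945 = 1341.
x_3 = 1341^2 mod 2945 = 1831.
x_4 = 1831^2 mod 2945 = 1151.
x_5 = 1151^2 mod 2945 = 2496.
x_6 = 2496^2 mod 2945 = 1341.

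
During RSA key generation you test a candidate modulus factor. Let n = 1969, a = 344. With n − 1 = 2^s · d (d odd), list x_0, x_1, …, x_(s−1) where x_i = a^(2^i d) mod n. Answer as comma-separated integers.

599, 443, 1318, 466

n − 1 = 1968 = 2^4 · 123, so s = 4 and d = 123.
x_0 = 344^123 mod 1969 = 599.
x_1 = 599^2 mod 1969 = 443.
x_2 = 443^2 mod 1969 = 1318.
x_3 = 1318^2 mod 1969 = 466.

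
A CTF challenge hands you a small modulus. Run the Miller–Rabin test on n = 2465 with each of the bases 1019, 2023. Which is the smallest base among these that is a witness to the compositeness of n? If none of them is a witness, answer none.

n − 1 = 2464 = 2^5 · 77, so s = 5 and d = 77.
Base 1019: x_0 = 1019^77 mod 2465 = 2464. x_0 = 2464 ≡ −1, so 1019 is not a witness.
Base 2023: x_0 = 2023^77 mod 2465 = 1768. x_0 is neither 1 nor 2464, so continue squaring. x_1 = 1768^2 mod 2465 = 204. x_2 = 204^2 mod 2465 = 2176. x_3 = 2176^2 mod 2465 = 2176. x_4 = 2176^2 mod 2465 = 2176. Reached i = s−1 = 4 without hitting −1: 2023 is a Miller–Rabin witness and 2465 is composite.
The smallest witness among the given bases is 2023.

2023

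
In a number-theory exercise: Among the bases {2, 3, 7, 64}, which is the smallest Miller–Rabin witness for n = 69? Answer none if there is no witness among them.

n − 1 = 68 = 2^2 · 17, so s = 2 and d = 17.
Base 2: x_0 = 2^17 mod 69 = 41. x_0 is neither 1 nor 68, so continue squaring. x_1 = 41^2 mod 69 = 25. Reached i = s−1 = 1 without hitting −1: 2 is a Miller–Rabin witness and 69 is composite.
Base 3: x_0 = 3^17 mod 69 = 39. x_0 is neither 1 nor 68, so continue squaring. x_1 = 39^2 mod 69 = 3. Reached i = s−1 = 1 without hitting −1: 3 is a Miller–Rabin witness and 69 is composite.
Base 7: x_0 = 7^17 mod 69 = 19. x_0 is neither 1 nor 68, so continue squaring. x_1 = 19^2 mod 69 = 16. Reached i = s−1 = 1 without hitting −1: 7 is a Miller–Rabin witness and 69 is composite.
Base 64: x_0 = 64^17 mod 69 = 31. x_0 is neither 1 nor 68, so continue squaring. x_1 = 31^2 mod 69 = 64. Reached i = s−1 = 1 without hitting −1: 64 is a Miller–Rabin witness and 69 is composite.
The smallest witness among the given bases is 2.

2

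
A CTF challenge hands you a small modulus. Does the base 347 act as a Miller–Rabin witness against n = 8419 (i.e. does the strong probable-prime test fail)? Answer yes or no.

n − 1 = 8418 = 2^1 · 4209, so s = 1 and d = 4209.
Repeated squaring mod 8419: 347^1 ≡ 347, 347^2 ≡ 2543, 347^4 ≡ 1057, 347^8 ≡ 5941, 347^16 ≡ 3033, 347^32 ≡ 5541, 347^64 ≡ 7007, 347^128 ≡ 6860, 347^256 ≡ 5809, 347^512 ≡ 1129, 347^1024 ≡ 3372, 347^2048 ≡ 4734, 347^4096 ≡ 7797.
4209 = 4096 + 64 + 32 + 16 + 1, so 347^4209 ≡ 7797·7007·5541·3033·347 ≡ 1 (mod 8419).
x_0 = 347^4209 mod 8419 = 1.
x_0 = 1, so 347 is not a witness.

no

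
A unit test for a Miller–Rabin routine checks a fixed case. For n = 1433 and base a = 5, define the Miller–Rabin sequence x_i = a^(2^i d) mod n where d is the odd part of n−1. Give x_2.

n − 1 = 1432 = 2^3 · 179, so s = 3 and d = 179.
x_0 = 5^179 mod 1433 = 926.
x_1 = 926^2 mod 1433 = 542.
x_2 = 542^2 mod 1433 = 1432.

1432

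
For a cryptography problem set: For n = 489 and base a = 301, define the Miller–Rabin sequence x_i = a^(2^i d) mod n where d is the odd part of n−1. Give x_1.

n − 1 = 488 = 2^3 · 61, so s = 3 and d = 61.
Repeated squaring mod 489: 301^1 ≡ 301, 301^2 ≡ 136, 301^4 ≡ 403, 301^8 ≡ 61, 301^16 ≡ 298, 301^32 ≡ 295.
61 = 32 + 16 + 8 + 4 + 1, so 301^61 ≡ 295·298·61·403·301 ≡ 304 (mod 489).
x_0 = 304.
x_1 = 304^2 mod 489 = 484.

484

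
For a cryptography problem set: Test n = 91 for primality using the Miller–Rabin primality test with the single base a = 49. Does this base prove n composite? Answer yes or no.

yes

n − 1 = 90 = 2^1 · 45, so s = 1 and d = 45.
x_0 = 49^45 mod 91 = 77.
x_0 ∉ {1, 90} and s = 1, so 49 is a Miller–Rabin witness and 91 is composite.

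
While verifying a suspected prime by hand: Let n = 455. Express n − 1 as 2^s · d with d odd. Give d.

227

Halving: 454 → 227; 227 is odd.
So 454 = 2^1 · 227.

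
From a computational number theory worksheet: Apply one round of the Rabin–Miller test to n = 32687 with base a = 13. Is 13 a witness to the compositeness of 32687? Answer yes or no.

no

n − 1 = 32686 = 2^1 · 16343, so s = 1 and d = 16343.
x_0 = 13^16343 mod 32687 = 32686.
x_0 = 32686 ≡ −1, so 13 is not a witness.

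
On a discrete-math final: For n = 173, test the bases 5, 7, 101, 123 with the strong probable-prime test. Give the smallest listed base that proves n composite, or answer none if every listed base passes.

none

n − 1 = 172 = 2^2 · 43, so s = 2 and d = 43.
Base 5: x_0 = 5^43 mod 173 = 93. x_0 is neither 1 nor 172, so continue squaring. x_1 = 93^2 mod 173 = 172. x_1 ≡ −1, so 5 is not a witness.
Base 7: x_0 = 7^43 mod 173 = 93. x_0 is neither 1 nor 172, so continue squaring. x_1 = 93^2 mod 173 = 172. x_1 ≡ −1, so 7 is not a witness.
Base 101: x_0 = 101^43 mod 173 = 93. x_0 is neither 1 nor 172, so continue squaring. x_1 = 93^2 mod 173 = 172. x_1 ≡ −1, so 101 is not a witness.
Base 123: x_0 = 123^43 mod 173 = 80. x_0 is neither 1 nor 172, so continue squaring. x_1 = 80^2 mod 173 = 172. x_1 ≡ −1, so 123 is not a witness.
No listed base is a witness for 173.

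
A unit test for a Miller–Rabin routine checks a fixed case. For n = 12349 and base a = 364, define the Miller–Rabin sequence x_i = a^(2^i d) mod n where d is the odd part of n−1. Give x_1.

4096

n − 1 = 12348 = 2^2 · 3087, so s = 2 and d = 3087.
x_0 = 364^3087 mod 12349 = 12285.
x_1 = 12285^2 mod 12349 = 4096.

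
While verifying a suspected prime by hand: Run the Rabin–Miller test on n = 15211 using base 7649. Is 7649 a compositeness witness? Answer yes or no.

no

n − 1 = 15210 = 2^1 · 7605, so s = 1 and d = 7605.
x_0 = 7649^7605 mod 15211 = 15210.
x_0 = 15210 ≡ −1, so 7649 is not a witness.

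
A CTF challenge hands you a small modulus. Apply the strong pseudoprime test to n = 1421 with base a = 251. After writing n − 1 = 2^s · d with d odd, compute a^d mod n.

n − 1 = 1420 = 2^2 · 355, so s = 2 and d = 355.
By repeated squaring, 251^355 ≡ 965 (mod 1421).

965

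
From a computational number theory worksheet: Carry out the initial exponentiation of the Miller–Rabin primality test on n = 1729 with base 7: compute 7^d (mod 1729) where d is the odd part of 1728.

343

n − 1 = 1728 = 2^6 · 27, so s = 6 and d = 27.
By repeated squaring, 7^27 ≡ 343 (mod 1729).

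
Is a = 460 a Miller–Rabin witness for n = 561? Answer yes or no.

no

n − 1 = 560 = 2^4 · 35, so s = 4 and d = 35.
x_0 = 460^35 mod 561 = 1.
x_0 = 1, so 460 is not a witness.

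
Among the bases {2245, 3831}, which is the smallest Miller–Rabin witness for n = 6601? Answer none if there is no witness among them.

n − 1 = 6600 = 2^3 · 825, so s = 3 and d = 825.
Base 2245: x_0 = 2245^825 mod 6601 = 6600. x_0 = 6600 ≡ −1, so 2245 is not a witness.
Base 3831: x_0 = 3831^825 mod 6601 = 1. x_0 = 1, so 3831 is not a witness.
No listed base is a witness for 6601.

none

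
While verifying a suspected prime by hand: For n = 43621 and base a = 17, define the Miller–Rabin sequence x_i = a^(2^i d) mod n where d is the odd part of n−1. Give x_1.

29914

n − 1 = 43620 = 2^2 · 10905, so s = 2 and d = 10905.
x_0 = 17^10905 mod 43621 = 1817.
x_1 = 1817^2 mod 43621 = 29914.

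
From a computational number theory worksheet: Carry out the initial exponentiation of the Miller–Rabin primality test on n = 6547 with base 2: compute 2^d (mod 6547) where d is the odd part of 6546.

6546

n − 1 = 6546 = 2^1 · 3273, so s = 1 and d = 3273.
Repeated squaring mod 6547: 2^1 ≡ 2, 2^2 ≡ 4, 2^4 ≡ 16, 2^8 ≡ 256, 2^16 ≡ 66, 2^32 ≡ 4356, 2^64 ≡ 1530, 2^128 ≡ 3621, 2^256 ≡ 4547, 2^512 ≡ 6330, 2^1024 ≡ 1260, 2^2048 ≡ 3226.
3273 = 2048 + 1024 + 128 + 64 + 8 + 1, so 2^3273 ≡ 3226·1260·3621·1530·256·2 ≡ 6546 (mod 6547).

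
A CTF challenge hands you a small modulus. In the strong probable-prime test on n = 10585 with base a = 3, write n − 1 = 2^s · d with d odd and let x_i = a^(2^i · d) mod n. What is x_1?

n − 1 = 10584 = 2^3 · 1323, so s = 3 and d = 1323.
x_0 = 3^1323 mod 10585 = 8422.
x_1 = 8422^2 mod 10585 = 10584.

10584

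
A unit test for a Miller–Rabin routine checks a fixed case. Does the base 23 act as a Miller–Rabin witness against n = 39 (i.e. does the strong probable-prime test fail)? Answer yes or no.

n − 1 = 38 = 2^1 · 19, so s = 1 and d = 19.
x_0 = 23^19 mod 39 = 23.
x_0 ∉ {1, 38} and s = 1, so 23 is a Miller–Rabin witness and 39 is composite.

yes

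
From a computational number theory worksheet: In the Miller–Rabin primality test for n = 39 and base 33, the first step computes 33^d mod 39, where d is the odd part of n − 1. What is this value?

n − 1 = 38 = 2^1 · 19, so s = 1 and d = 19.
33^19 mod 39 = 6.

6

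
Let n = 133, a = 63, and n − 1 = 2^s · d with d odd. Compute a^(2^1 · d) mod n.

n − 1 = 132 = 2^2 · 33, so s = 2 and d = 33.
By repeated squaring, 63^33 ≡ 49 (mod 133).
x_0 = 49.
x_1 = 49^2 mod 133 = 7.

7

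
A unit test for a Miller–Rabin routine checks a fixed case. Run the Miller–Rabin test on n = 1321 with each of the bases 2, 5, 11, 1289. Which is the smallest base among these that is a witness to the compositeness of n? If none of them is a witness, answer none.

none

n − 1 = 1320 = 2^3 · 165, so s = 3 and d = 165.
Base 2: x_0 = 2^165 mod 1321 = 257. x_0 is neither 1 nor 1320, so continue squaring. x_1 = 257^2 mod 1321 = 1320. x_1 ≡ −1, so 2 is not a witness.
Base 5: x_0 = 5^165 mod 1321 = 1064. x_0 is neither 1 nor 1320, so continue squaring. x_1 = 1064^2 mod 1321 = 1320. x_1 ≡ −1, so 5 is not a witness.
Base 11: x_0 = 11^165 mod 1321 = 1. x_0 = 1, so 11 is not a witness.
Base 1289: x_0 = 1289^165 mod 1321 = 1064. x_0 is neither 1 nor 1320, so continue squaring. x_1 = 1064^2 mod 1321 = 1320. x_1 ≡ −1, so 1289 is not a witness.
No listed base is a witness for 1321.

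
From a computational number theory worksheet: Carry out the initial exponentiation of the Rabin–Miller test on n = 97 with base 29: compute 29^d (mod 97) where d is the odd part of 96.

42

n − 1 = 96 = 2^5 · 3, so s = 5 and d = 3.
29^3 mod 97 = 42.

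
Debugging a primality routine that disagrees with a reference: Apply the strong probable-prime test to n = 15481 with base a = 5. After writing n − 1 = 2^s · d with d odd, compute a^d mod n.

12384

n − 1 = 15480 = 2^3 · 1935, so s = 3 and d = 1935.
5^1935 mod 15481 = 12384.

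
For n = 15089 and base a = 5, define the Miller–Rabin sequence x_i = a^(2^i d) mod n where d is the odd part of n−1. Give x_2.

n − 1 = 15088 = 2^4 · 943, so s = 4 and d = 943.
Repeated squaring mod 15089: 5^1 ≡ 5, 5^2 ≡ 25, 5^4 ≡ 625, 5^8 ≡ 13400, 5^16 ≡ 900, 5^32 ≡ 10283, 5^64 ≡ 11466, 5^128 ≡ 13788, 5^256 ≡ 2633, 5^512 ≡ 6838.
943 = 512 + 256 + 128 + 32 + 8 + 4 + 2 + 1, so 5^943 ≡ 6838·2633·13788·10283·13400·625·25·5 ≡ 3470 (mod 15089).
x_0 = 3470.
x_1 = 3470^2 mod 15089 = 14967.
x_2 = 14967^2 mod 15089 = 14884.

14884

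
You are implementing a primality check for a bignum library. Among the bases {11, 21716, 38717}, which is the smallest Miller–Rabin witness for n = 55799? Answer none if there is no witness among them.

n − 1 = 55798 = 2^1 · 27899, so s = 1 and d = 27899.
Base 11: x_0 = 11^27899 mod 55799 = 1. x_0 = 1, so 11 is not a witness.
Base 21716: x_0 = 21716^27899 mod 55799 = 1. x_0 = 1, so 21716 is not a witness.
Base 38717: x_0 = 38717^27899 mod 55799 = 55798. x_0 = 55798 ≡ −1, so 38717 is not a witness.
No listed base is a witness for 55799.

none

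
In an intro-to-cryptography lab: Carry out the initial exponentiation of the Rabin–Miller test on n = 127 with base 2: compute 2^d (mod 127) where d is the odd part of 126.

n − 1 = 126 = 2^1 · 63, so s = 1 and d = 63.
Repeated squaring mod 127: 2^1 ≡ 2, 2^2 ≡ 4, 2^4 ≡ 16, 2^8 ≡ 2, 2^16 ≡ 4, 2^32 ≡ 16.
63 = 32 + 16 + 8 + 4 + 2 + 1, so 2^63 ≡ 16·4·2·16·4·2 ≡ 1 (mod 127).

1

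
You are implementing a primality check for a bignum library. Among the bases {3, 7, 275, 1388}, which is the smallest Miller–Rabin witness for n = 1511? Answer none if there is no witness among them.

n − 1 = 1510 = 2^1 · 755, so s = 1 and d = 755.
Base 3: x_0 = 3^755 mod 1511 = 1. x_0 = 1, so 3 is not a witness.
Base 7: x_0 = 7^755 mod 1511 = 1. x_0 = 1, so 7 is not a witness.
Base 275: x_0 = 275^755 mod 1511 = 1510. x_0 = 1510 ≡ −1, so 275 is not a witness.
Base 1388: x_0 = 1388^755 mod 1511 = 1. x_0 = 1, so 1388 is not a witness.
No listed base is a witness for 1511.

none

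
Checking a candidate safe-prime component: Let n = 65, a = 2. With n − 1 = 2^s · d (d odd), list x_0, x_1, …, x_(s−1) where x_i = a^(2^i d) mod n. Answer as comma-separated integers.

n − 1 = 64 = 2^6 · 1, so s = 6 and d = 1.
x_0 = 2^1 mod 65 = 2.
x_1 = 2^2 mod 65 = 4.
x_2 = 4^2 mod 65 = 16.
x_3 = 16^2 mod 65 = 61.
x_4 = 61^2 mod 65 = 16.
x_5 = 16^2 mod 65 = 61.

2, 4, 16, 61, 16, 61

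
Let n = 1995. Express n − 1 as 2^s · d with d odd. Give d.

997

Halving: 1994 → 997; 997 is odd.
So 1994 = 2^1 · 997.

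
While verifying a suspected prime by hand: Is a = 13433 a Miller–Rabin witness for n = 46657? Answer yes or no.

yes

n − 1 = 46656 = 2^6 · 729, so s = 6 and d = 729.
Repeated squaring mod 46657: 13433^1 ≡ 13433, 13433^2 ≡ 22870, 13433^4 ≡ 11930, 13433^8 ≡ 21050, 13433^16 ≡ 971, 13433^32 ≡ 9701, 13433^64 ≡ 2232, 13433^128 ≡ 36182, 13433^256 ≡ 35018, 13433^512 ≡ 21050.
729 = 512 + 128 + 64 + 16 + 8 + 1, so 13433^729 ≡ 21050·36182·2232·971·21050·13433 ≡ 23230 (mod 46657).
x_0 = 13433^729 mod 46657 = 23230.
x_0 is neither 1 nor 46656, so continue squaring.
x_1 = 23230^2 mod 46657 = 44695.
x_2 = 44695^2 mod 46657 = 23570.
x_3 = 23570^2 mod 46657 = 1.
x_3 = 1 but x_2 ≠ ±1, a nontrivial square root of 1 — 13433 is a witness and 46657 is composite.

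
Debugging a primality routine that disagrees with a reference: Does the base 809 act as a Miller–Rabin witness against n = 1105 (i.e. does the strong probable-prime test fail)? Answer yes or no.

yes

n − 1 = 1104 = 2^4 · 69, so s = 4 and d = 69.
x_0 = 809^69 mod 1105 = 924.
x_0 is neither 1 nor 1104, so continue squaring.
x_1 = 924^2 mod 1105 = 716.
x_2 = 716^2 mod 1105 = 1041.
x_3 = 1041^2 mod 1105 = 781.
Reached i = s−1 = 3 without hitting −1: 809 is a Miller–Rabin witness and 1105 is composite.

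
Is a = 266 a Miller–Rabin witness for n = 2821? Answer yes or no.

yes

n − 1 = 2820 = 2^2 · 705, so s = 2 and d = 705.
x_0 = 266^705 mod 2821 = 1799.
x_0 is neither 1 nor 2820, so continue squaring.
x_1 = 1799^2 mod 2821 = 714.
Reached i = s−1 = 1 without hitting −1: 266 is a Miller–Rabin witness and 2821 is composite.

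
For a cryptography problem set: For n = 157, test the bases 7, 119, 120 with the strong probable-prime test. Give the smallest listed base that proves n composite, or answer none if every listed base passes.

none

n − 1 = 156 = 2^2 · 39, so s = 2 and d = 39.
Base 7: x_0 = 7^39 mod 157 = 28. x_0 is neither 1 nor 156, so continue squaring. x_1 = 28^2 mod 157 = 156. x_1 ≡ −1, so 7 is not a witness.
Base 119: x_0 = 119^39 mod 157 = 28. x_0 is neither 1 nor 156, so continue squaring. x_1 = 28^2 mod 157 = 156. x_1 ≡ −1, so 119 is not a witness.
Base 120: x_0 = 120^39 mod 157 = 156. x_0 = 156 ≡ −1, so 120 is not a witness.
No listed base is a witness for 157.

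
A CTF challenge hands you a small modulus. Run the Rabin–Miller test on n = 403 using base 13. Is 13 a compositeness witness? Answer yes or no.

yes

n − 1 = 402 = 2^1 · 201, so s = 1 and d = 201.
x_0 = 13^201 mod 403 = 325.
x_0 ∉ {1, 402} and s = 1, so 13 is a Miller–Rabin witness and 403 is composite.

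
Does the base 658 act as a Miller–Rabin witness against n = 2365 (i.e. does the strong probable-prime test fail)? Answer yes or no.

yes

n − 1 = 2364 = 2^2 · 591, so s = 2 and d = 591.
x_0 = 658^591 mod 2365 = 262.
x_0 is neither 1 nor 2364, so continue squaring.
x_1 = 262^2 mod 2365 = 59.
Reached i = s−1 = 1 without hitting −1: 658 is a Miller–Rabin witness and 2365 is composite.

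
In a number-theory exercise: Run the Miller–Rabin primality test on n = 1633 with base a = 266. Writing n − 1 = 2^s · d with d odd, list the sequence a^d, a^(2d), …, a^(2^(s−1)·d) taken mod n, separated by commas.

n − 1 = 1632 = 2^5 · 51, so s = 5 and d = 51.
x_0 = 266^51 mod 1633 = 1412.
x_1 = 1412^2 mod 1633 = 1484.
x_2 = 1484^2 mod 1633 = 972.
x_3 = 972^2 mod 1633 = 910.
x_4 = 910^2 mod 1633 = 169.

1412, 1484, 972, 910, 169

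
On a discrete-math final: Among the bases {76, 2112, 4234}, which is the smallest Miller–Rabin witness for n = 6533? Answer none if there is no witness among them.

n − 1 = 6532 = 2^2 · 1633, so s = 2 and d = 1633.
Base 76: x_0 = 76^1633 mod 6533 = 6532. x_0 = 6532 ≡ −1, so 76 is not a witness.
Base 2112: x_0 = 2112^1633 mod 6533 = 6532. x_0 = 6532 ≡ −1, so 2112 is not a witness.
Base 4234: x_0 = 4234^1633 mod 6533 = 1. x_0 = 1, so 4234 is not a witness.
No listed base is a witness for 6533.

none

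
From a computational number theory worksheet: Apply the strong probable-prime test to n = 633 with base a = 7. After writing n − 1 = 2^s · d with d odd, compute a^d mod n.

457

n − 1 = 632 = 2^3 · 79, so s = 3 and d = 79.
7^79 mod 633 = 457.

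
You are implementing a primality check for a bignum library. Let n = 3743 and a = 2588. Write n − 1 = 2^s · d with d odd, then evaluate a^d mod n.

n − 1 = 3742 = 2^1 · 1871, so s = 1 and d = 1871.
Repeated squaring mod 3743: 2588^1 ≡ 2588, 2588^2 ≡ 1517, 2588^4 ≡ 3087, 2588^8 ≡ 3634, 2588^16 ≡ 652, 2588^32 ≡ 2145, 2588^64 ≡ 878, 2588^128 ≡ 3569, 2588^256 ≡ 332, 2588^512 ≡ 1677, 2588^1024 ≡ 1336.
1871 = 1024 + 512 + 256 + 64 + 8 + 4 + 2 + 1, so 2588^1871 ≡ 1336·1677·332·878·3634·3087·1517·2588 ≡ 3140 (mod 3743).

3140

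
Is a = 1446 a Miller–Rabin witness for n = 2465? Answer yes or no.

n − 1 = 2464 = 2^5 · 77, so s = 5 and d = 77.
x_0 = 1446^77 mod 2465 = 1.
x_0 = 1, so 1446 is not a witness.

no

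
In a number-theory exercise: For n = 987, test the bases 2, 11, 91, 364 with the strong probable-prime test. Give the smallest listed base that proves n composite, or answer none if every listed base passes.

2

n − 1 = 986 = 2^1 · 493, so s = 1 and d = 493.
Base 2: x_0 = 2^493 mod 987 = 695. x_0 ∉ {1, 986} and s = 1, so 2 is a Miller–Rabin witness and 987 is composite.
Base 11: x_0 = 11^493 mod 987 = 851. x_0 ∉ {1, 986} and s = 1, so 11 is a Miller–Rabin witness and 987 is composite.
Base 91: x_0 = 91^493 mod 987 = 406. x_0 ∉ {1, 986} and s = 1, so 91 is a Miller–Rabin witness and 987 is composite.
Base 364: x_0 = 364^493 mod 987 = 133. x_0 ∉ {1, 986} and s = 1, so 364 is a Miller–Rabin witness and 987 is composite.
The smallest witness among the given bases is 2.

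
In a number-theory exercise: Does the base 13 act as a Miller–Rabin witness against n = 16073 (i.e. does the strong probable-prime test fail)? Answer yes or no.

n − 1 = 16072 = 2^3 · 2009, so s = 3 and d = 2009.
x_0 = 13^2009 mod 16073 = 1175.
x_0 is neither 1 nor 16072, so continue squaring.
x_1 = 1175^2 mod 16073 = 14420.
x_2 = 14420^2 mod 16073 = 16072.
x_2 ≡ −1, so 13 is not a witness.

no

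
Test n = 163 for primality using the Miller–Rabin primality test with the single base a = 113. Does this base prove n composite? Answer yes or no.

no

n − 1 = 162 = 2^1 · 81, so s = 1 and d = 81.
By repeated squaring, 113^81 ≡ 1 (mod 163).
x_0 = 113^81 mod 163 = 1.
x_0 = 1, so 113 is not a witness.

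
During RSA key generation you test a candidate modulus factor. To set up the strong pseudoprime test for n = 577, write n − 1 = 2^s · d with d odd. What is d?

9

Halving: 576 → 288 → 144 → 72 → 36 → 18 → 9; 9 is odd.
So 576 = 2^6 · 9.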